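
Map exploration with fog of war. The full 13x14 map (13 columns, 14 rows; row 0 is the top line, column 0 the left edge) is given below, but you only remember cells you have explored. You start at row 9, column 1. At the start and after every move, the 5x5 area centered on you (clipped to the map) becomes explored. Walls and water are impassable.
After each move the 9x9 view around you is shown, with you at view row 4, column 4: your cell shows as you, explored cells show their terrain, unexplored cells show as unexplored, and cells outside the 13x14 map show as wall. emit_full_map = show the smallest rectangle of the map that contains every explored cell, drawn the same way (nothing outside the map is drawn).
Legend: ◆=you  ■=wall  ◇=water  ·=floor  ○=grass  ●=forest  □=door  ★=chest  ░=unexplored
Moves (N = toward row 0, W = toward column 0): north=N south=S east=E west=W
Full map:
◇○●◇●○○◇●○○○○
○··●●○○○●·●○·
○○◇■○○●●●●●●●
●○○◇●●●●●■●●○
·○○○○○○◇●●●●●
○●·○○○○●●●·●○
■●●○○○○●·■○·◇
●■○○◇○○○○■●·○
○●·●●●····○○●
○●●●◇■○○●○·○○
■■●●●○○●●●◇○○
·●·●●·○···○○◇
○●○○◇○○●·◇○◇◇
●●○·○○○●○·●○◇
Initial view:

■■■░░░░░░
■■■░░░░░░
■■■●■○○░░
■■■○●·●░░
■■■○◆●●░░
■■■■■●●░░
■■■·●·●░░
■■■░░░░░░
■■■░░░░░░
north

■■■░░░░░░
■■■░░░░░░
■■■■●●○░░
■■■●■○○░░
■■■○◆·●░░
■■■○●●●░░
■■■■■●●░░
■■■·●·●░░
■■■░░░░░░

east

■■░░░░░░░
■■░░░░░░░
■■■●●○○░░
■■●■○○◇░░
■■○●◆●●░░
■■○●●●◇░░
■■■■●●●░░
■■·●·●░░░
■■░░░░░░░

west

■■■░░░░░░
■■■░░░░░░
■■■■●●○○░
■■■●■○○◇░
■■■○◆·●●░
■■■○●●●◇░
■■■■■●●●░
■■■·●·●░░
■■■░░░░░░

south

■■■░░░░░░
■■■■●●○○░
■■■●■○○◇░
■■■○●·●●░
■■■○◆●●◇░
■■■■■●●●░
■■■·●·●░░
■■■░░░░░░
■■■░░░░░░

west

■■■■░░░░░
■■■■■●●○○
■■■■●■○○◇
■■■■○●·●●
■■■■◆●●●◇
■■■■■■●●●
■■■■·●·●░
■■■■░░░░░
■■■■░░░░░

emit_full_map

■●●○○
●■○○◇
○●·●●
◆●●●◇
■■●●●
·●·●░

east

■■■░░░░░░
■■■■●●○○░
■■■●■○○◇░
■■■○●·●●░
■■■○◆●●◇░
■■■■■●●●░
■■■·●·●░░
■■■░░░░░░
■■■░░░░░░

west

■■■■░░░░░
■■■■■●●○○
■■■■●■○○◇
■■■■○●·●●
■■■■◆●●●◇
■■■■■■●●●
■■■■·●·●░
■■■■░░░░░
■■■■░░░░░

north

■■■■░░░░░
■■■■░░░░░
■■■■■●●○○
■■■■●■○○◇
■■■■◆●·●●
■■■■○●●●◇
■■■■■■●●●
■■■■·●·●░
■■■■░░░░░

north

■■■■░░░░░
■■■■░░░░░
■■■■○●·░░
■■■■■●●○○
■■■■◆■○○◇
■■■■○●·●●
■■■■○●●●◇
■■■■■■●●●
■■■■·●·●░

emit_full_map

○●·░░
■●●○○
◆■○○◇
○●·●●
○●●●◇
■■●●●
·●·●░


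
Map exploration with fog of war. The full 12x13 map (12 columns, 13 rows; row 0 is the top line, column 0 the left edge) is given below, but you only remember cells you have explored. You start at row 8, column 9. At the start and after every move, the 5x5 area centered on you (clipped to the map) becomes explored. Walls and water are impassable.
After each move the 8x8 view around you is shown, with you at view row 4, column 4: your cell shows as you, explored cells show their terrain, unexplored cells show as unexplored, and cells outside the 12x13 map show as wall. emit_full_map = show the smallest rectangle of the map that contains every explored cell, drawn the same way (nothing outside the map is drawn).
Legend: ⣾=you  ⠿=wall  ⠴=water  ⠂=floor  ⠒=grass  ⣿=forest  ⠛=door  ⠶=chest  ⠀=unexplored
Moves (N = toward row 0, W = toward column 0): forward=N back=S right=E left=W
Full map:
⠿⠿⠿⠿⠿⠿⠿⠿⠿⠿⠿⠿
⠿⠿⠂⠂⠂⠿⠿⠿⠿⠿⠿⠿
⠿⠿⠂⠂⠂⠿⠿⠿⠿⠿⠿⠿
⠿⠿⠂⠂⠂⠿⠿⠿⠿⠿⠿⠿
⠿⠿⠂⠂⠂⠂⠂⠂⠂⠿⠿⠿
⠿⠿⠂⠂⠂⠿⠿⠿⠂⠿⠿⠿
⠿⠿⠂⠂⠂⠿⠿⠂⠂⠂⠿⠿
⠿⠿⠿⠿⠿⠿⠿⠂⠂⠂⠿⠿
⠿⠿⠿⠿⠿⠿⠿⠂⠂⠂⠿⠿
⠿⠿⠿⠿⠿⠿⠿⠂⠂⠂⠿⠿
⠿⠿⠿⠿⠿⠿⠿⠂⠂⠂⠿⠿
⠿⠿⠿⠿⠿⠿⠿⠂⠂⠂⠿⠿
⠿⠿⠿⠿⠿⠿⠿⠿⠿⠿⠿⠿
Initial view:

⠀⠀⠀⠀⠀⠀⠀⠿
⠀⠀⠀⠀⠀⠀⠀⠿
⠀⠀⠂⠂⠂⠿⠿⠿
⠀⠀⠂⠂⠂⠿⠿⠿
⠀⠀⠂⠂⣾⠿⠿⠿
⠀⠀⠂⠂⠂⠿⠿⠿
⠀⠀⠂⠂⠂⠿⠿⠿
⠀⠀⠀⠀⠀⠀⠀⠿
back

⠀⠀⠀⠀⠀⠀⠀⠿
⠀⠀⠂⠂⠂⠿⠿⠿
⠀⠀⠂⠂⠂⠿⠿⠿
⠀⠀⠂⠂⠂⠿⠿⠿
⠀⠀⠂⠂⣾⠿⠿⠿
⠀⠀⠂⠂⠂⠿⠿⠿
⠀⠀⠂⠂⠂⠿⠿⠿
⠀⠀⠀⠀⠀⠀⠀⠿

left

⠀⠀⠀⠀⠀⠀⠀⠀
⠀⠀⠀⠂⠂⠂⠿⠿
⠀⠀⠿⠂⠂⠂⠿⠿
⠀⠀⠿⠂⠂⠂⠿⠿
⠀⠀⠿⠂⣾⠂⠿⠿
⠀⠀⠿⠂⠂⠂⠿⠿
⠀⠀⠿⠂⠂⠂⠿⠿
⠀⠀⠀⠀⠀⠀⠀⠀

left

⠀⠀⠀⠀⠀⠀⠀⠀
⠀⠀⠀⠀⠂⠂⠂⠿
⠀⠀⠿⠿⠂⠂⠂⠿
⠀⠀⠿⠿⠂⠂⠂⠿
⠀⠀⠿⠿⣾⠂⠂⠿
⠀⠀⠿⠿⠂⠂⠂⠿
⠀⠀⠿⠿⠂⠂⠂⠿
⠀⠀⠀⠀⠀⠀⠀⠀

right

⠀⠀⠀⠀⠀⠀⠀⠀
⠀⠀⠀⠂⠂⠂⠿⠿
⠀⠿⠿⠂⠂⠂⠿⠿
⠀⠿⠿⠂⠂⠂⠿⠿
⠀⠿⠿⠂⣾⠂⠿⠿
⠀⠿⠿⠂⠂⠂⠿⠿
⠀⠿⠿⠂⠂⠂⠿⠿
⠀⠀⠀⠀⠀⠀⠀⠀

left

⠀⠀⠀⠀⠀⠀⠀⠀
⠀⠀⠀⠀⠂⠂⠂⠿
⠀⠀⠿⠿⠂⠂⠂⠿
⠀⠀⠿⠿⠂⠂⠂⠿
⠀⠀⠿⠿⣾⠂⠂⠿
⠀⠀⠿⠿⠂⠂⠂⠿
⠀⠀⠿⠿⠂⠂⠂⠿
⠀⠀⠀⠀⠀⠀⠀⠀

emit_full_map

⠀⠀⠂⠂⠂⠿⠿
⠿⠿⠂⠂⠂⠿⠿
⠿⠿⠂⠂⠂⠿⠿
⠿⠿⣾⠂⠂⠿⠿
⠿⠿⠂⠂⠂⠿⠿
⠿⠿⠂⠂⠂⠿⠿

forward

⠀⠀⠀⠀⠀⠀⠀⠀
⠀⠀⠀⠀⠀⠀⠀⠀
⠀⠀⠿⠿⠂⠂⠂⠿
⠀⠀⠿⠿⠂⠂⠂⠿
⠀⠀⠿⠿⣾⠂⠂⠿
⠀⠀⠿⠿⠂⠂⠂⠿
⠀⠀⠿⠿⠂⠂⠂⠿
⠀⠀⠿⠿⠂⠂⠂⠿

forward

⠀⠀⠀⠀⠀⠀⠀⠀
⠀⠀⠀⠀⠀⠀⠀⠀
⠀⠀⠿⠿⠿⠂⠿⠀
⠀⠀⠿⠿⠂⠂⠂⠿
⠀⠀⠿⠿⣾⠂⠂⠿
⠀⠀⠿⠿⠂⠂⠂⠿
⠀⠀⠿⠿⠂⠂⠂⠿
⠀⠀⠿⠿⠂⠂⠂⠿

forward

⠀⠀⠀⠀⠀⠀⠀⠀
⠀⠀⠀⠀⠀⠀⠀⠀
⠀⠀⠂⠂⠂⠂⠿⠀
⠀⠀⠿⠿⠿⠂⠿⠀
⠀⠀⠿⠿⣾⠂⠂⠿
⠀⠀⠿⠿⠂⠂⠂⠿
⠀⠀⠿⠿⠂⠂⠂⠿
⠀⠀⠿⠿⠂⠂⠂⠿

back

⠀⠀⠀⠀⠀⠀⠀⠀
⠀⠀⠂⠂⠂⠂⠿⠀
⠀⠀⠿⠿⠿⠂⠿⠀
⠀⠀⠿⠿⠂⠂⠂⠿
⠀⠀⠿⠿⣾⠂⠂⠿
⠀⠀⠿⠿⠂⠂⠂⠿
⠀⠀⠿⠿⠂⠂⠂⠿
⠀⠀⠿⠿⠂⠂⠂⠿

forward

⠀⠀⠀⠀⠀⠀⠀⠀
⠀⠀⠀⠀⠀⠀⠀⠀
⠀⠀⠂⠂⠂⠂⠿⠀
⠀⠀⠿⠿⠿⠂⠿⠀
⠀⠀⠿⠿⣾⠂⠂⠿
⠀⠀⠿⠿⠂⠂⠂⠿
⠀⠀⠿⠿⠂⠂⠂⠿
⠀⠀⠿⠿⠂⠂⠂⠿

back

⠀⠀⠀⠀⠀⠀⠀⠀
⠀⠀⠂⠂⠂⠂⠿⠀
⠀⠀⠿⠿⠿⠂⠿⠀
⠀⠀⠿⠿⠂⠂⠂⠿
⠀⠀⠿⠿⣾⠂⠂⠿
⠀⠀⠿⠿⠂⠂⠂⠿
⠀⠀⠿⠿⠂⠂⠂⠿
⠀⠀⠿⠿⠂⠂⠂⠿

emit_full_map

⠂⠂⠂⠂⠿⠀⠀
⠿⠿⠿⠂⠿⠀⠀
⠿⠿⠂⠂⠂⠿⠿
⠿⠿⣾⠂⠂⠿⠿
⠿⠿⠂⠂⠂⠿⠿
⠿⠿⠂⠂⠂⠿⠿
⠿⠿⠂⠂⠂⠿⠿
⠿⠿⠂⠂⠂⠿⠿

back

⠀⠀⠂⠂⠂⠂⠿⠀
⠀⠀⠿⠿⠿⠂⠿⠀
⠀⠀⠿⠿⠂⠂⠂⠿
⠀⠀⠿⠿⠂⠂⠂⠿
⠀⠀⠿⠿⣾⠂⠂⠿
⠀⠀⠿⠿⠂⠂⠂⠿
⠀⠀⠿⠿⠂⠂⠂⠿
⠀⠀⠿⠿⠂⠂⠂⠿

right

⠀⠂⠂⠂⠂⠿⠀⠀
⠀⠿⠿⠿⠂⠿⠀⠀
⠀⠿⠿⠂⠂⠂⠿⠿
⠀⠿⠿⠂⠂⠂⠿⠿
⠀⠿⠿⠂⣾⠂⠿⠿
⠀⠿⠿⠂⠂⠂⠿⠿
⠀⠿⠿⠂⠂⠂⠿⠿
⠀⠿⠿⠂⠂⠂⠿⠿

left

⠀⠀⠂⠂⠂⠂⠿⠀
⠀⠀⠿⠿⠿⠂⠿⠀
⠀⠀⠿⠿⠂⠂⠂⠿
⠀⠀⠿⠿⠂⠂⠂⠿
⠀⠀⠿⠿⣾⠂⠂⠿
⠀⠀⠿⠿⠂⠂⠂⠿
⠀⠀⠿⠿⠂⠂⠂⠿
⠀⠀⠿⠿⠂⠂⠂⠿

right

⠀⠂⠂⠂⠂⠿⠀⠀
⠀⠿⠿⠿⠂⠿⠀⠀
⠀⠿⠿⠂⠂⠂⠿⠿
⠀⠿⠿⠂⠂⠂⠿⠿
⠀⠿⠿⠂⣾⠂⠿⠿
⠀⠿⠿⠂⠂⠂⠿⠿
⠀⠿⠿⠂⠂⠂⠿⠿
⠀⠿⠿⠂⠂⠂⠿⠿

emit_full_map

⠂⠂⠂⠂⠿⠀⠀
⠿⠿⠿⠂⠿⠀⠀
⠿⠿⠂⠂⠂⠿⠿
⠿⠿⠂⠂⠂⠿⠿
⠿⠿⠂⣾⠂⠿⠿
⠿⠿⠂⠂⠂⠿⠿
⠿⠿⠂⠂⠂⠿⠿
⠿⠿⠂⠂⠂⠿⠿


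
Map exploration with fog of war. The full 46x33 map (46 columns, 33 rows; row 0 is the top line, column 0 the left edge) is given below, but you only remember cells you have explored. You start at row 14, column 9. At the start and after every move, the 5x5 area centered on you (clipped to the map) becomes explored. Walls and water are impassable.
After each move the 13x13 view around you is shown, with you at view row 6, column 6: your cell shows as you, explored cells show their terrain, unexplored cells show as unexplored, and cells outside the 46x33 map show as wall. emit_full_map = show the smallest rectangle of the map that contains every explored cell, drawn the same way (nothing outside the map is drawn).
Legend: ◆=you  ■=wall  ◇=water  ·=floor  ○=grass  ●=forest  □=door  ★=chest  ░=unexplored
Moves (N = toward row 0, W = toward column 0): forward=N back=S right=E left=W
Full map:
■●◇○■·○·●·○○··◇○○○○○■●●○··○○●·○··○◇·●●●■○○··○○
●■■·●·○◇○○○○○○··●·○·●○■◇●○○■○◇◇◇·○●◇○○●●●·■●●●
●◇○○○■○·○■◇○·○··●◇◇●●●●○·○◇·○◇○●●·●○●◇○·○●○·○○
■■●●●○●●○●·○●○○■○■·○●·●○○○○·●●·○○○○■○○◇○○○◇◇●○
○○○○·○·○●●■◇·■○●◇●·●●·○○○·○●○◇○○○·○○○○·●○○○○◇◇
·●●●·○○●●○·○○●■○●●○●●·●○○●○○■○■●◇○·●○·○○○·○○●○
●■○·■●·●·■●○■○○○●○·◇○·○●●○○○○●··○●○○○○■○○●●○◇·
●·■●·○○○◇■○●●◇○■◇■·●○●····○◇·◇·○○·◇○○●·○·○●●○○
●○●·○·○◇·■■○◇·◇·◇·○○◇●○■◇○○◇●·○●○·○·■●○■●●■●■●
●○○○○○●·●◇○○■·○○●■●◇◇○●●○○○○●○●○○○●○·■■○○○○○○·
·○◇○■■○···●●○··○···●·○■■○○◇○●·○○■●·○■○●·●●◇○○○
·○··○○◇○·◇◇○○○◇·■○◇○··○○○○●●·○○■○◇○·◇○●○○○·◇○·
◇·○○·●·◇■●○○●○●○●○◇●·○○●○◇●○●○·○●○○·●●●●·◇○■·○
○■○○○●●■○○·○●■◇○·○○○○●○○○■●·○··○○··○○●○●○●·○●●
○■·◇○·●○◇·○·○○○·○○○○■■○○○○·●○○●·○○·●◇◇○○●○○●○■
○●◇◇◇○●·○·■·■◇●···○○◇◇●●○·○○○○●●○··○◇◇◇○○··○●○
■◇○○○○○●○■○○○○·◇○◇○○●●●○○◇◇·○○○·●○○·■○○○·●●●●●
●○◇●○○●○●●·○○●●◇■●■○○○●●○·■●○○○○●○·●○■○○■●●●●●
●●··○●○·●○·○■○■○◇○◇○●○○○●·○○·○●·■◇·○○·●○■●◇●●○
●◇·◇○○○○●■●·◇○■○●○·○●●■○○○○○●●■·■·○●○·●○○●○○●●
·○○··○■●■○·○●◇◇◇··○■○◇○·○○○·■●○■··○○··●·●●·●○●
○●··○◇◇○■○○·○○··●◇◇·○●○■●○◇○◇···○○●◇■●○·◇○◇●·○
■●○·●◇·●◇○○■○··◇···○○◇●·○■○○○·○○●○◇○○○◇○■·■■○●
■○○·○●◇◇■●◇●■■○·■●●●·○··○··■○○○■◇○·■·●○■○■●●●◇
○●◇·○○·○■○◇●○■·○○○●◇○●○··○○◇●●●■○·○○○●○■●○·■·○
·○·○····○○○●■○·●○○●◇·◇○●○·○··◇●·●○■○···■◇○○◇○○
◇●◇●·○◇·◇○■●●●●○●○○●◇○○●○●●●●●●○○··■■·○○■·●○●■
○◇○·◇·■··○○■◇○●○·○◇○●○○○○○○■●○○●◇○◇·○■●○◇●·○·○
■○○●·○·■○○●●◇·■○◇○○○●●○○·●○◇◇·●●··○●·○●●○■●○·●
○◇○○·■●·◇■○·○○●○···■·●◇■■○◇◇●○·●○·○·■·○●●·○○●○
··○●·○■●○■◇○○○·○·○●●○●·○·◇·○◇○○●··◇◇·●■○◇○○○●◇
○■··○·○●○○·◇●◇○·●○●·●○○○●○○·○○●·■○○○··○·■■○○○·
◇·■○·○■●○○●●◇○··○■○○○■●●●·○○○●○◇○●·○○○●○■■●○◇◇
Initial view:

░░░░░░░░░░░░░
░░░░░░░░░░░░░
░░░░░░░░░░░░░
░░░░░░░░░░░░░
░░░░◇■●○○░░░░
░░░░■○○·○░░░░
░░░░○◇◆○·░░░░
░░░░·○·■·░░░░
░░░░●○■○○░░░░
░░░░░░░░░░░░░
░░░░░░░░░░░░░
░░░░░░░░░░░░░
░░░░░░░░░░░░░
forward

░░░░░░░░░░░░░
░░░░░░░░░░░░░
░░░░░░░░░░░░░
░░░░░░░░░░░░░
░░░░○·◇◇○░░░░
░░░░◇■●○○░░░░
░░░░■○◆·○░░░░
░░░░○◇·○·░░░░
░░░░·○·■·░░░░
░░░░●○■○○░░░░
░░░░░░░░░░░░░
░░░░░░░░░░░░░
░░░░░░░░░░░░░

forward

░░░░░░░░░░░░░
░░░░░░░░░░░░░
░░░░░░░░░░░░░
░░░░░░░░░░░░░
░░░░···●●░░░░
░░░░○·◇◇○░░░░
░░░░◇■◆○○░░░░
░░░░■○○·○░░░░
░░░░○◇·○·░░░░
░░░░·○·■·░░░░
░░░░●○■○○░░░░
░░░░░░░░░░░░░
░░░░░░░░░░░░░

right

░░░░░░░░░░░░░
░░░░░░░░░░░░░
░░░░░░░░░░░░░
░░░░░░░░░░░░░
░░░···●●○░░░░
░░░○·◇◇○○░░░░
░░░◇■●◆○●░░░░
░░░■○○·○●░░░░
░░░○◇·○·○░░░░
░░░·○·■·░░░░░
░░░●○■○○░░░░░
░░░░░░░░░░░░░
░░░░░░░░░░░░░

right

░░░░░░░░░░░░░
░░░░░░░░░░░░░
░░░░░░░░░░░░░
░░░░░░░░░░░░░
░░···●●○·░░░░
░░○·◇◇○○○░░░░
░░◇■●○◆●○░░░░
░░■○○·○●■░░░░
░░○◇·○·○○░░░░
░░·○·■·░░░░░░
░░●○■○○░░░░░░
░░░░░░░░░░░░░
░░░░░░░░░░░░░

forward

░░░░░░░░░░░░░
░░░░░░░░░░░░░
░░░░░░░░░░░░░
░░░░░░░░░░░░░
░░░░◇○○■·░░░░
░░···●●○·░░░░
░░○·◇◇◆○○░░░░
░░◇■●○○●○░░░░
░░■○○·○●■░░░░
░░○◇·○·○○░░░░
░░·○·■·░░░░░░
░░●○■○○░░░░░░
░░░░░░░░░░░░░

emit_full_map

░░◇○○■·
···●●○·
○·◇◇◆○○
◇■●○○●○
■○○·○●■
○◇·○·○○
·○·■·░░
●○■○○░░

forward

░░░░░░░░░░░░░
░░░░░░░░░░░░░
░░░░░░░░░░░░░
░░░░░░░░░░░░░
░░░░■■○◇·░░░░
░░░░◇○○■·░░░░
░░···●◆○·░░░░
░░○·◇◇○○○░░░░
░░◇■●○○●○░░░░
░░■○○·○●■░░░░
░░○◇·○·○○░░░░
░░·○·■·░░░░░░
░░●○■○○░░░░░░

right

░░░░░░░░░░░░░
░░░░░░░░░░░░░
░░░░░░░░░░░░░
░░░░░░░░░░░░░
░░░■■○◇·◇░░░░
░░░◇○○■·○░░░░
░···●●◆··░░░░
░○·◇◇○○○◇░░░░
░◇■●○○●○●░░░░
░■○○·○●■░░░░░
░○◇·○·○○░░░░░
░·○·■·░░░░░░░
░●○■○○░░░░░░░

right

░░░░░░░░░░░░░
░░░░░░░░░░░░░
░░░░░░░░░░░░░
░░░░░░░░░░░░░
░░■■○◇·◇·░░░░
░░◇○○■·○○░░░░
···●●○◆·○░░░░
○·◇◇○○○◇·░░░░
◇■●○○●○●○░░░░
■○○·○●■░░░░░░
○◇·○·○○░░░░░░
·○·■·░░░░░░░░
●○■○○░░░░░░░░

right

░░░░░░░░░░░░░
░░░░░░░░░░░░░
░░░░░░░░░░░░░
░░░░░░░░░░░░░
░■■○◇·◇·◇░░░░
░◇○○■·○○●░░░░
··●●○·◆○·░░░░
·◇◇○○○◇·■░░░░
■●○○●○●○●░░░░
○○·○●■░░░░░░░
◇·○·○○░░░░░░░
○·■·░░░░░░░░░
○■○○░░░░░░░░░

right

░░░░░░░░░░░░░
░░░░░░░░░░░░░
░░░░░░░░░░░░░
░░░░░░░░░░░░░
■■○◇·◇·◇·░░░░
◇○○■·○○●■░░░░
·●●○··◆··░░░░
◇◇○○○◇·■○░░░░
●○○●○●○●○░░░░
○·○●■░░░░░░░░
·○·○○░░░░░░░░
·■·░░░░░░░░░░
■○○░░░░░░░░░░

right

░░░░░░░░░░░░░
░░░░░░░░░░░░░
░░░░░░░░░░░░░
░░░░░░░░░░░░░
■○◇·◇·◇·○░░░░
○○■·○○●■●░░░░
●●○··○◆··░░░░
◇○○○◇·■○◇░░░░
○○●○●○●○◇░░░░
·○●■░░░░░░░░░
○·○○░░░░░░░░░
■·░░░░░░░░░░░
○○░░░░░░░░░░░

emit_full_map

░░■■○◇·◇·◇·○
░░◇○○■·○○●■●
···●●○··○◆··
○·◇◇○○○◇·■○◇
◇■●○○●○●○●○◇
■○○·○●■░░░░░
○◇·○·○○░░░░░
·○·■·░░░░░░░
●○■○○░░░░░░░

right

░░░░░░░░░░░░░
░░░░░░░░░░░░░
░░░░░░░░░░░░░
░░░░░░░░░░░░░
○◇·◇·◇·○○░░░░
○■·○○●■●◇░░░░
●○··○·◆·●░░░░
○○○◇·■○◇○░░░░
○●○●○●○◇●░░░░
○●■░░░░░░░░░░
·○○░░░░░░░░░░
·░░░░░░░░░░░░
○░░░░░░░░░░░░

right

░░░░░░░░░░░░░
░░░░░░░░░░░░░
░░░░░░░░░░░░░
░░░░░░░░░░░░░
◇·◇·◇·○○◇░░░░
■·○○●■●◇◇░░░░
○··○··◆●·░░░░
○○◇·■○◇○·░░░░
●○●○●○◇●·░░░░
●■░░░░░░░░░░░
○○░░░░░░░░░░░
░░░░░░░░░░░░░
░░░░░░░░░░░░░

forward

░░░░░░░░░░░░░
░░░░░░░░░░░░░
░░░░░░░░░░░░░
░░░░░░░░░░░░░
░░░░◇■·●○░░░░
◇·◇·◇·○○◇░░░░
■·○○●■◆◇◇░░░░
○··○···●·░░░░
○○◇·■○◇○·░░░░
●○●○●○◇●·░░░░
●■░░░░░░░░░░░
○○░░░░░░░░░░░
░░░░░░░░░░░░░

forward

░░░░░░░░░░░░░
░░░░░░░░░░░░░
░░░░░░░░░░░░░
░░░░░░░░░░░░░
░░░░●○·◇○░░░░
░░░░◇■·●○░░░░
◇·◇·◇·◆○◇░░░░
■·○○●■●◇◇░░░░
○··○···●·░░░░
○○◇·■○◇○·░░░░
●○●○●○◇●·░░░░
●■░░░░░░░░░░░
○○░░░░░░░░░░░

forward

░░░░░░░░░░░░░
░░░░░░░░░░░░░
░░░░░░░░░░░░░
░░░░░░░░░░░░░
░░░░●●○●●░░░░
░░░░●○·◇○░░░░
░░░░◇■◆●○░░░░
◇·◇·◇·○○◇░░░░
■·○○●■●◇◇░░░░
○··○···●·░░░░
○○◇·■○◇○·░░░░
●○●○●○◇●·░░░░
●■░░░░░░░░░░░

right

░░░░░░░░░░░░░
░░░░░░░░░░░░░
░░░░░░░░░░░░░
░░░░░░░░░░░░░
░░░●●○●●·░░░░
░░░●○·◇○·░░░░
░░░◇■·◆○●░░░░
·◇·◇·○○◇●░░░░
·○○●■●◇◇○░░░░
··○···●·░░░░░
○◇·■○◇○·░░░░░
○●○●○◇●·░░░░░
■░░░░░░░░░░░░

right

░░░░░░░░░░░░░
░░░░░░░░░░░░░
░░░░░░░░░░░░░
░░░░░░░░░░░░░
░░●●○●●·●░░░░
░░●○·◇○·○░░░░
░░◇■·●◆●·░░░░
◇·◇·○○◇●○░░░░
○○●■●◇◇○●░░░░
·○···●·░░░░░░
◇·■○◇○·░░░░░░
●○●○◇●·░░░░░░
░░░░░░░░░░░░░

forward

░░░░░░░░░░░░░
░░░░░░░░░░░░░
░░░░░░░░░░░░░
░░░░░░░░░░░░░
░░░░·●●·○░░░░
░░●●○●●·●░░░░
░░●○·◇◆·○░░░░
░░◇■·●○●·░░░░
◇·◇·○○◇●○░░░░
○○●■●◇◇○●░░░░
·○···●·░░░░░░
◇·■○◇○·░░░░░░
●○●○◇●·░░░░░░

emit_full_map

░░░░░░░░░░░·●●·○
░░░░░░░░░●●○●●·●
░░░░░░░░░●○·◇◆·○
░░░░░░░░░◇■·●○●·
░░■■○◇·◇·◇·○○◇●○
░░◇○○■·○○●■●◇◇○●
···●●○··○···●·░░
○·◇◇○○○◇·■○◇○·░░
◇■●○○●○●○●○◇●·░░
■○○·○●■░░░░░░░░░
○◇·○·○○░░░░░░░░░
·○·■·░░░░░░░░░░░
●○■○○░░░░░░░░░░░


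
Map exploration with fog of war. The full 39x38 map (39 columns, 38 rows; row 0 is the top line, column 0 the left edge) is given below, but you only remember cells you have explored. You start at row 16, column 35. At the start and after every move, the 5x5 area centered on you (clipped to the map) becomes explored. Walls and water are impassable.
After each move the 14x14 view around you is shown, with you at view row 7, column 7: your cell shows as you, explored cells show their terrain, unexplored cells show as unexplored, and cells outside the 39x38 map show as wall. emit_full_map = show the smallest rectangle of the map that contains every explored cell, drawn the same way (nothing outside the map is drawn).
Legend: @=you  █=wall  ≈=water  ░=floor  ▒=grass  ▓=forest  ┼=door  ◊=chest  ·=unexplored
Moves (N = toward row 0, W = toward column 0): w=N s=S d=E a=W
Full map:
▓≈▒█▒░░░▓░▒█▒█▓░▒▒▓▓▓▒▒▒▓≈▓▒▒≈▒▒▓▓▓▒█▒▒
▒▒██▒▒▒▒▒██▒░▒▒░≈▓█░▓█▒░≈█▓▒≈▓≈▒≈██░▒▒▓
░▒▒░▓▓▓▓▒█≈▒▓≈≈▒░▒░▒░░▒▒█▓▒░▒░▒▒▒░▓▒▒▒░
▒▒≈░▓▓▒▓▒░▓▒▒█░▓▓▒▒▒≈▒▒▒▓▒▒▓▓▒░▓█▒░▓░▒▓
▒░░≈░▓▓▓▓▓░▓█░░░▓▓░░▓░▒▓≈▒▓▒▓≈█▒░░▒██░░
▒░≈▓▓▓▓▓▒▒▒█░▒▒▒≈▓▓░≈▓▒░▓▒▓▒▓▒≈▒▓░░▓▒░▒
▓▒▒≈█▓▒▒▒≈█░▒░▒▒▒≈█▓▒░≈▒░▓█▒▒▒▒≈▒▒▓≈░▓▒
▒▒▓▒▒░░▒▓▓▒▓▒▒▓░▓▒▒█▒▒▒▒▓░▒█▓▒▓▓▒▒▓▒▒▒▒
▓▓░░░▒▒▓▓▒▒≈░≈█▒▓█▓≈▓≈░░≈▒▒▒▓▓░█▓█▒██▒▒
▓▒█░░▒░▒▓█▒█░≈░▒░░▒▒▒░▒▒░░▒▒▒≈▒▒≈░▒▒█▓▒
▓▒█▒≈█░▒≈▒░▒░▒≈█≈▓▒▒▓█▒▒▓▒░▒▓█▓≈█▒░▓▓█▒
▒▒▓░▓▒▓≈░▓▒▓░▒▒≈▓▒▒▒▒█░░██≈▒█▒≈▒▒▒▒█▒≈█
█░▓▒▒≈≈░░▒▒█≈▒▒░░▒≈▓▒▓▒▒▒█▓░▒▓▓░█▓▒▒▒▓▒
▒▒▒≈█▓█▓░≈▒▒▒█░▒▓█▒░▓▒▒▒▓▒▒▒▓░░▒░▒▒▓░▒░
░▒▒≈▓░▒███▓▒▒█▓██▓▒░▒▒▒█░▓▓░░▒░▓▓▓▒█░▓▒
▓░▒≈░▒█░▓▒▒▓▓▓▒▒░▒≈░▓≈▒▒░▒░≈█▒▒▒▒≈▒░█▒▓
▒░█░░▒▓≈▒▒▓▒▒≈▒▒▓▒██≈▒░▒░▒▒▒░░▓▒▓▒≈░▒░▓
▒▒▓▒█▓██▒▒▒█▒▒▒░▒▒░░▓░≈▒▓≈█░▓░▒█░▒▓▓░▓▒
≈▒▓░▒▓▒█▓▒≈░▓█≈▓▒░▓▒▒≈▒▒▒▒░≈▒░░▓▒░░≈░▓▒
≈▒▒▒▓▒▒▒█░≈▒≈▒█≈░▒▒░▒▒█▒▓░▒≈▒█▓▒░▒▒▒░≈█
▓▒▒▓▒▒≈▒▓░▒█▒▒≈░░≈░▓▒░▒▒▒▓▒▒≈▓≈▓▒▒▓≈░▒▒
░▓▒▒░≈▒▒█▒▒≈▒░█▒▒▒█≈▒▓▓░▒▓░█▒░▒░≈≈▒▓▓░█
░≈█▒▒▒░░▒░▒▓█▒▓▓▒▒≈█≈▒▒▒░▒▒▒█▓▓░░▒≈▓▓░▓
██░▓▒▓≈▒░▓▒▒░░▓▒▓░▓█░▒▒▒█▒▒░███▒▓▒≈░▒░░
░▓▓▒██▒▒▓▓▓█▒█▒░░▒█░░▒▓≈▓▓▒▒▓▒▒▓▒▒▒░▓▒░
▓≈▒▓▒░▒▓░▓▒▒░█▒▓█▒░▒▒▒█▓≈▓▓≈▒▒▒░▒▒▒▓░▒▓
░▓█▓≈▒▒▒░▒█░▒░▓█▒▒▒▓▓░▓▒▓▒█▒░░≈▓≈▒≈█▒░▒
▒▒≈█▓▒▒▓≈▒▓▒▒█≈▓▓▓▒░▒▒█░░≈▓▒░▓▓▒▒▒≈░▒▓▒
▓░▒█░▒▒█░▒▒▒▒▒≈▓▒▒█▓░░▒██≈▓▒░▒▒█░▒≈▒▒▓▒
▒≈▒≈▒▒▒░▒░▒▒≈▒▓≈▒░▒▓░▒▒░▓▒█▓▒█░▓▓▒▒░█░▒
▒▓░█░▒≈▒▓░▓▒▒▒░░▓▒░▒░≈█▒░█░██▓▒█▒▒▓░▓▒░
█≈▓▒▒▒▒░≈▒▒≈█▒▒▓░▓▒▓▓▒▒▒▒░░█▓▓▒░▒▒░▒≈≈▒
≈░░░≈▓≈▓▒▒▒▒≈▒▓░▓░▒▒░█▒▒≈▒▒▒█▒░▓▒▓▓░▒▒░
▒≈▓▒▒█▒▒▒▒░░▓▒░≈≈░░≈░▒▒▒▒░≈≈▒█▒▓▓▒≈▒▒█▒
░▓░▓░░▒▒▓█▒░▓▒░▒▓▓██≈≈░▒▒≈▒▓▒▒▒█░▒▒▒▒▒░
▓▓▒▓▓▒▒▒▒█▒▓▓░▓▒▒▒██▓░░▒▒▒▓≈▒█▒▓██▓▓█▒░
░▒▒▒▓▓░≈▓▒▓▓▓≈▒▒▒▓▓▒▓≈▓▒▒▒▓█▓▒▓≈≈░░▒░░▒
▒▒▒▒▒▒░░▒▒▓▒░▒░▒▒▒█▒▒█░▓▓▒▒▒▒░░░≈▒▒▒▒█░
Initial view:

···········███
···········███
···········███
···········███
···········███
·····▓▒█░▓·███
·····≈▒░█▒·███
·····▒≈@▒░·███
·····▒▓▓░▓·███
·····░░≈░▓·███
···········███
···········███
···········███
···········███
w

···········███
···········███
···········███
···········███
···········███
·····▒▒▓░▒·███
·····▓▒█░▓·███
·····≈▒@█▒·███
·····▒≈░▒░·███
·····▒▓▓░▓·███
·····░░≈░▓·███
···········███
···········███
···········███

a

············██
············██
············██
············██
············██
·····░▒▒▓░▒·██
·····▓▓▒█░▓·██
·····▒≈@░█▒·██
·····▓▒≈░▒░·██
·····░▒▓▓░▓·██
······░░≈░▓·██
············██
············██
············██

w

············██
············██
············██
············██
············██
·····█▓▒▒▒··██
·····░▒▒▓░▒·██
·····▓▓@█░▓·██
·····▒≈▒░█▒·██
·····▓▒≈░▒░·██
·····░▒▓▓░▓·██
······░░≈░▓·██
············██
············██

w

············██
············██
············██
············██
············██
·····▒▒▒█▒··██
·····█▓▒▒▒··██
·····░▒@▓░▒·██
·····▓▓▒█░▓·██
·····▒≈▒░█▒·██
·····▓▒≈░▒░·██
·····░▒▓▓░▓·██
······░░≈░▓·██
············██

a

·············█
·············█
·············█
·············█
·············█
·····▒▒▒▒█▒··█
·····░█▓▒▒▒··█
·····▒░@▒▓░▒·█
·····▓▓▓▒█░▓·█
·····▒▒≈▒░█▒·█
······▓▒≈░▒░·█
······░▒▓▓░▓·█
·······░░≈░▓·█
·············█

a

··············
··············
··············
··············
··············
·····≈▒▒▒▒█▒··
·····▓░█▓▒▒▒··
·····░▒@▒▒▓░▒·
·····░▓▓▓▒█░▓·
·····▒▒▒≈▒░█▒·
·······▓▒≈░▒░·
·······░▒▓▓░▓·
········░░≈░▓·
··············

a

··············
··············
··············
··············
··············
·····▒≈▒▒▒▒█▒·
·····▓▓░█▓▒▒▒·
·····░░@░▒▒▓░▒
·····▒░▓▓▓▒█░▓
·····▒▒▒▒≈▒░█▒
········▓▒≈░▒░
········░▒▓▓░▓
·········░░≈░▓
··············

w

··············
··············
··············
··············
··············
·····█▓≈█▒····
·····▒≈▒▒▒▒█▒·
·····▓▓@█▓▒▒▒·
·····░░▒░▒▒▓░▒
·····▒░▓▓▓▒█░▓
·····▒▒▒▒≈▒░█▒
········▓▒≈░▒░
········░▒▓▓░▓
·········░░≈░▓

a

··············
··············
··············
··············
··············
·····▓█▓≈█▒···
·····█▒≈▒▒▒▒█▒
·····▒▓@░█▓▒▒▒
·····▓░░▒░▒▒▓░
·····░▒░▓▓▓▒█░
······▒▒▒▒≈▒░█
·········▓▒≈░▒
·········░▒▓▓░
··········░░≈░

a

··············
··············
··············
··············
··············
·····▒▓█▓≈█▒··
·····▒█▒≈▒▒▒▒█
·····░▒@▓░█▓▒▒
·····▒▓░░▒░▒▒▓
·····░░▒░▓▓▓▒█
·······▒▒▒▒≈▒░
··········▓▒≈░
··········░▒▓▓
···········░░≈

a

··············
··············
··············
··············
··············
·····░▒▓█▓≈█▒·
·····≈▒█▒≈▒▒▒▒
·····▓░@▓▓░█▓▒
·····▒▒▓░░▒░▒▒
·····▓░░▒░▓▓▓▒
········▒▒▒▒≈▒
···········▓▒≈
···········░▒▓
············░░

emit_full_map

░▒▓█▓≈█▒····
≈▒█▒≈▒▒▒▒█▒·
▓░@▓▓░█▓▒▒▒·
▒▒▓░░▒░▒▒▓░▒
▓░░▒░▓▓▓▒█░▓
···▒▒▒▒≈▒░█▒
······▓▒≈░▒░
······░▒▓▓░▓
·······░░≈░▓

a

··············
··············
··············
··············
··············
·····▒░▒▓█▓≈█▒
·····█≈▒█▒≈▒▒▒
·····█▓@▒▓▓░█▓
·····▒▒▒▓░░▒░▒
·····▓▓░░▒░▓▓▓
·········▒▒▒▒≈
············▓▒
············░▒
·············░

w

··············
··············
··············
··············
··············
·····░▒▒▒≈····
·····▒░▒▓█▓≈█▒
·····█≈@█▒≈▒▒▒
·····█▓░▒▓▓░█▓
·····▒▒▒▓░░▒░▒
·····▓▓░░▒░▓▓▓
·········▒▒▒▒≈
············▓▒
············░▒

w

··············
··············
··············
··············
··············
·····▒▒▒▓▓····
·····░▒▒▒≈····
·····▒░@▓█▓≈█▒
·····█≈▒█▒≈▒▒▒
·····█▓░▒▓▓░█▓
·····▒▒▒▓░░▒░▒
·····▓▓░░▒░▓▓▓
·········▒▒▒▒≈
············▓▒

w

··············
··············
··············
··············
··············
·····░▒█▓▒····
·····▒▒▒▓▓····
·····░▒@▒≈····
·····▒░▒▓█▓≈█▒
·····█≈▒█▒≈▒▒▒
·····█▓░▒▓▓░█▓
·····▒▒▒▓░░▒░▒
·····▓▓░░▒░▓▓▓
·········▒▒▒▒≈

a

··············
··············
··············
··············
··············
·····▓░▒█▓▒···
·····≈▒▒▒▓▓···
·····░░@▒▒≈···
·····▓▒░▒▓█▓≈█
·····██≈▒█▒≈▒▒
······█▓░▒▓▓░█
······▒▒▒▓░░▒░
······▓▓░░▒░▓▓
··········▒▒▒▒

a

··············
··············
··············
··············
··············
·····▒▓░▒█▓▒··
·····░≈▒▒▒▓▓··
·····▒░@▒▒▒≈··
·····▒▓▒░▒▓█▓≈
·····░██≈▒█▒≈▒
·······█▓░▒▓▓░
·······▒▒▒▓░░▒
·······▓▓░░▒░▓
···········▒▒▒

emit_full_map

▒▓░▒█▓▒········
░≈▒▒▒▓▓········
▒░@▒▒▒≈········
▒▓▒░▒▓█▓≈█▒····
░██≈▒█▒≈▒▒▒▒█▒·
··█▓░▒▓▓░█▓▒▒▒·
··▒▒▒▓░░▒░▒▒▓░▒
··▓▓░░▒░▓▓▓▒█░▓
······▒▒▒▒≈▒░█▒
·········▓▒≈░▒░
·········░▒▓▓░▓
··········░░≈░▓


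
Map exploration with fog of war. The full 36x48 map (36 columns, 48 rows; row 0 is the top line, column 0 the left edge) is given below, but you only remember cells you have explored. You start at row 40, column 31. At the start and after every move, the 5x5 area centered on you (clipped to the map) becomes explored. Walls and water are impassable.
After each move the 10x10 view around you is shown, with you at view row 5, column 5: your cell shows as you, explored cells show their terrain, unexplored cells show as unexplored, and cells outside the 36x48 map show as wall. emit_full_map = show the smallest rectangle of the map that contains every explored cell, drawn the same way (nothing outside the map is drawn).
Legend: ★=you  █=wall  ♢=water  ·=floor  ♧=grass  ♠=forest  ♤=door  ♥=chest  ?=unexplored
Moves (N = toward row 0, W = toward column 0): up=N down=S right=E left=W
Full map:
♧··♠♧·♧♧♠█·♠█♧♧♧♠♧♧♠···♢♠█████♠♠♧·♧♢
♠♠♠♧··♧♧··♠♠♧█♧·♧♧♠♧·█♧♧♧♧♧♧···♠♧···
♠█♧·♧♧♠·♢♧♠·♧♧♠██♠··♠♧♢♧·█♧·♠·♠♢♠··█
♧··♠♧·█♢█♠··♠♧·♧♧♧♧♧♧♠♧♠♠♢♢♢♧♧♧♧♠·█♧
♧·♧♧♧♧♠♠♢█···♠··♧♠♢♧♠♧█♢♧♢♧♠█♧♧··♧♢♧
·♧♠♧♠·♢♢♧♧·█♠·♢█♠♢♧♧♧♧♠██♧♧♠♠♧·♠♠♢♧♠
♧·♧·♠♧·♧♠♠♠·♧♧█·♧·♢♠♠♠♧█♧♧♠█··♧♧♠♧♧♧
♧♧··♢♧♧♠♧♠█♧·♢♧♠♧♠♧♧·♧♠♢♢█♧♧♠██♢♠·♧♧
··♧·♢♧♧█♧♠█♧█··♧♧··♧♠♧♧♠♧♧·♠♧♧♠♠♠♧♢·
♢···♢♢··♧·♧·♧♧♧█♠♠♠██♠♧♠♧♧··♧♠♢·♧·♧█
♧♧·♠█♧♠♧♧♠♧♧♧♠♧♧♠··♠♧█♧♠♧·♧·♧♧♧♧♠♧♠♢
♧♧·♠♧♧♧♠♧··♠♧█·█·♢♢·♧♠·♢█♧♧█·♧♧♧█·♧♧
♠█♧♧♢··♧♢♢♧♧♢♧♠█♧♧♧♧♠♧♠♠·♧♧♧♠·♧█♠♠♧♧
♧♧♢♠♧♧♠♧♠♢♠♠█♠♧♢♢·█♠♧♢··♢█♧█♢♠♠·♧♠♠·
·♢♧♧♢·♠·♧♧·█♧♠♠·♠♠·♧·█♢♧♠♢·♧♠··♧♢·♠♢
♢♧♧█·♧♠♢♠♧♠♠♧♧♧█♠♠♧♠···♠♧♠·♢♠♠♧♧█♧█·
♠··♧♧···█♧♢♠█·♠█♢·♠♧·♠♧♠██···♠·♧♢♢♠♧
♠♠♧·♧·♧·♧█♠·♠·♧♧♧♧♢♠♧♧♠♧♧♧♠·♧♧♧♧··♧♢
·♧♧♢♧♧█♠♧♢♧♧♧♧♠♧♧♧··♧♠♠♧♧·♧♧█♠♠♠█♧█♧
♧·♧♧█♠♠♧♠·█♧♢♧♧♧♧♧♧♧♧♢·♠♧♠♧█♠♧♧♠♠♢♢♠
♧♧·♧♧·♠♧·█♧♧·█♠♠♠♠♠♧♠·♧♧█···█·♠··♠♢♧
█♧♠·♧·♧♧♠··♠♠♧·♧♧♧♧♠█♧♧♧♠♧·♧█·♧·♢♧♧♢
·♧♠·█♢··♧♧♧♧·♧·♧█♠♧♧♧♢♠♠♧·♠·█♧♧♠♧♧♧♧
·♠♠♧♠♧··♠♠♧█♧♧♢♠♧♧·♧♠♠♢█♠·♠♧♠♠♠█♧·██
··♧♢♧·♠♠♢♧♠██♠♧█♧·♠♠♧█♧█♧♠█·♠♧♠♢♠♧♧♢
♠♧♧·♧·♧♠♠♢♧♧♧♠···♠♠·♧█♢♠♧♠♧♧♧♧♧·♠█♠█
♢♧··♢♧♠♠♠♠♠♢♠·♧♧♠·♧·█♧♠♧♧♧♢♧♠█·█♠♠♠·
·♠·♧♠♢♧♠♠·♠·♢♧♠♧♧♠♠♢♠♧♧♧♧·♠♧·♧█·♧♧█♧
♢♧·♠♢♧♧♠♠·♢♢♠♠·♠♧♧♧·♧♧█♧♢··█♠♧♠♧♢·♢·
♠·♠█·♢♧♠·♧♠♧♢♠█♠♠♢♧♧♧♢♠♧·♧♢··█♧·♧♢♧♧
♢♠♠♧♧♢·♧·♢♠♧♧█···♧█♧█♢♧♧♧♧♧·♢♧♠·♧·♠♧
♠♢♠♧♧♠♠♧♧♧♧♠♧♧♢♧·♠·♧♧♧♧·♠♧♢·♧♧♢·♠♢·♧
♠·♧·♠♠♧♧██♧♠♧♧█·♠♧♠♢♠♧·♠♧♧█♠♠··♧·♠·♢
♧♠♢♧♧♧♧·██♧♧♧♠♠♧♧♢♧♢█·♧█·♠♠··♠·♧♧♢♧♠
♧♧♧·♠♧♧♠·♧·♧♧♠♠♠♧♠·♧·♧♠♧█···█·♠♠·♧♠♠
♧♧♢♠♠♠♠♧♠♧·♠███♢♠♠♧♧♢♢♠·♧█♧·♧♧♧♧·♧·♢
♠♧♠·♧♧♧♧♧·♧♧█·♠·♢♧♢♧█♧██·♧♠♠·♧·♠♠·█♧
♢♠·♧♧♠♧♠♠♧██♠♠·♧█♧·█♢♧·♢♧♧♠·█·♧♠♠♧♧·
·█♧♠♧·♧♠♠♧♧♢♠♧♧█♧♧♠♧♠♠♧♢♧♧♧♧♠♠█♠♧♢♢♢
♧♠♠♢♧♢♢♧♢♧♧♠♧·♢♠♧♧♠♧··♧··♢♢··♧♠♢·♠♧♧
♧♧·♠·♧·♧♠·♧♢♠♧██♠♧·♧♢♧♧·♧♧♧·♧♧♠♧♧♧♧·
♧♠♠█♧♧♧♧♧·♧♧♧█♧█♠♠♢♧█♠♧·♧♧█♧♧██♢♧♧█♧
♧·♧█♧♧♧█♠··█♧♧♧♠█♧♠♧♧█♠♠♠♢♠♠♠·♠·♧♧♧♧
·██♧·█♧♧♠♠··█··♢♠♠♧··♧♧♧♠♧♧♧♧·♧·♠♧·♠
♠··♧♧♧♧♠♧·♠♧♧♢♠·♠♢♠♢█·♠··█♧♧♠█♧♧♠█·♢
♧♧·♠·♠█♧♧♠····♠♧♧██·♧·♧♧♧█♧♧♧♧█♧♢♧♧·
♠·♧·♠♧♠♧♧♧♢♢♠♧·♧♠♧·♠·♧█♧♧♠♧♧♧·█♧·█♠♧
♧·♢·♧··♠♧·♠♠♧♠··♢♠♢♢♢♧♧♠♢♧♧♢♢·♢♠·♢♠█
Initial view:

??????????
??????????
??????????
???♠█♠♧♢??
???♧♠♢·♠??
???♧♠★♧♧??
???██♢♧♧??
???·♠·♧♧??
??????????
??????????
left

??????????
??????????
??????????
???♠♠█♠♧♢?
???·♧♠♢·♠?
???♧♧★♧♧♧?
???♧██♢♧♧?
???♠·♠·♧♧?
??????????
??????????

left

??????????
??????????
??????????
???♧♠♠█♠♧♢
???··♧♠♢·♠
???·♧★♠♧♧♧
???♧♧██♢♧♧
???♠♠·♠·♧♧
??????????
??????????

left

??????????
??????????
??????????
???♧♧♠♠█♠♧
???♢··♧♠♢·
???♧·★♧♠♧♧
???█♧♧██♢♧
???♠♠♠·♠·♧
??????????
??????????

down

??????????
??????????
???♧♧♠♠█♠♧
???♢··♧♠♢·
???♧·♧♧♠♧♧
???█♧★██♢♧
???♠♠♠·♠·♧
???♧♧♧·♧??
??????????
??????????

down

??????????
???♧♧♠♠█♠♧
???♢··♧♠♢·
???♧·♧♧♠♧♧
???█♧♧██♢♧
???♠♠★·♠·♧
???♧♧♧·♧??
???♧♧♠█♧??
??????????
??????????

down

???♧♧♠♠█♠♧
???♢··♧♠♢·
???♧·♧♧♠♧♧
???█♧♧██♢♧
???♠♠♠·♠·♧
???♧♧★·♧??
???♧♧♠█♧??
???♧♧♧♧█??
??????????
??????????

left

????♧♧♠♠█♠
????♢··♧♠♢
????♧·♧♧♠♧
???♧█♧♧██♢
???♢♠♠♠·♠·
???♧♧★♧·♧?
???█♧♧♠█♧?
???█♧♧♧♧█?
??????????
??????????

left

?????♧♧♠♠█
?????♢··♧♠
?????♧·♧♧♠
???♧♧█♧♧██
???♠♢♠♠♠·♠
???♠♧★♧♧·♧
???·█♧♧♠█♧
???♧█♧♧♧♧█
??????????
??????????

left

??????♧♧♠♠
??????♢··♧
??????♧·♧♧
???·♧♧█♧♧█
???♠♠♢♠♠♠·
???♧♠★♧♧♧·
???··█♧♧♠█
???♧♧█♧♧♧♧
??????????
??????????

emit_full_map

???♧♧♠♠█♠♧♢
???♢··♧♠♢·♠
???♧·♧♧♠♧♧♧
·♧♧█♧♧██♢♧♧
♠♠♢♠♠♠·♠·♧♧
♧♠★♧♧♧·♧???
··█♧♧♠█♧???
♧♧█♧♧♧♧█???

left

???????♧♧♠
???????♢··
???????♧·♧
???♧·♧♧█♧♧
???♠♠♠♢♠♠♠
???♧♧★♧♧♧♧
???♠··█♧♧♠
???♧♧♧█♧♧♧
??????????
??????????

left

????????♧♧
????????♢·
????????♧·
???♠♧·♧♧█♧
???█♠♠♠♢♠♠
???♧♧★♠♧♧♧
???·♠··█♧♧
???·♧♧♧█♧♧
??????????
??????????

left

?????????♧
?????????♢
?????????♧
???█♠♧·♧♧█
???♧█♠♠♠♢♠
???·♧★♧♠♧♧
???█·♠··█♧
???♧·♧♧♧█♧
??????????
??????????

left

??????????
??????????
??????????
???♧█♠♧·♧♧
???♧♧█♠♠♠♢
???··★♧♧♠♧
???♢█·♠··█
???·♧·♧♧♧█
??????????
??????????

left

??????????
??????????
??????????
???♢♧█♠♧·♧
???♠♧♧█♠♠♠
???♧·★♧♧♧♠
???♠♢█·♠··
???█·♧·♧♧♧
??????????
??????????

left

??????????
??????????
??????????
???♠♢♧█♠♧·
???♧♠♧♧█♠♠
???♠♧★·♧♧♧
???♢♠♢█·♠·
???██·♧·♧♧
??????????
??????????

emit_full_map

?????????♧♧♠♠█♠♧♢
?????????♢··♧♠♢·♠
?????????♧·♧♧♠♧♧♧
♠♢♧█♠♧·♧♧█♧♧██♢♧♧
♧♠♧♧█♠♠♠♢♠♠♠·♠·♧♧
♠♧★·♧♧♧♠♧♧♧♧·♧???
♢♠♢█·♠··█♧♧♠█♧???
██·♧·♧♧♧█♧♧♧♧█???

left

??????????
??????????
??????????
???♠♠♢♧█♠♧
???█♧♠♧♧█♠
???♠♠★··♧♧
???♠♢♠♢█·♠
???♧██·♧·♧
??????????
??????????

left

??????????
??????????
??????????
???█♠♠♢♧█♠
???♠█♧♠♧♧█
???♢♠★♧··♧
???·♠♢♠♢█·
???♧♧██·♧·
??????????
??????????

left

??????????
??????????
??????????
???♧█♠♠♢♧█
???♧♠█♧♠♧♧
???·♢★♠♧··
???♠·♠♢♠♢█
???♠♧♧██·♧
??????????
??????????

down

??????????
??????????
???♧█♠♠♢♧█
???♧♠█♧♠♧♧
???·♢♠♠♧··
???♠·★♢♠♢█
???♠♧♧██·♧
???·♧♠♧·??
??????????
██████████

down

??????????
???♧█♠♠♢♧█
???♧♠█♧♠♧♧
???·♢♠♠♧··
???♠·♠♢♠♢█
???♠♧★██·♧
???·♧♠♧·??
???··♢♠♢??
██████████
██████████

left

??????????
????♧█♠♠♢♧
????♧♠█♧♠♧
???··♢♠♠♧·
???♢♠·♠♢♠♢
???·♠★♧██·
???♧·♧♠♧·?
???♠··♢♠♢?
██████████
██████████

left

??????????
?????♧█♠♠♢
?????♧♠█♧♠
???█··♢♠♠♧
???♧♢♠·♠♢♠
???··★♧♧██
???♠♧·♧♠♧·
???♧♠··♢♠♢
██████████
██████████

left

??????????
??????♧█♠♠
??????♧♠█♧
???·█··♢♠♠
???♧♧♢♠·♠♢
???··★♠♧♧█
???♢♠♧·♧♠♧
???♠♧♠··♢♠
██████████
██████████

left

??????????
???????♧█♠
???????♧♠█
???··█··♢♠
???♠♧♧♢♠·♠
???··★·♠♧♧
???♢♢♠♧·♧♠
???♠♠♧♠··♢
██████████
██████████

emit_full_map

????????????????♧♧♠♠█♠♧♢
????????????????♢··♧♠♢·♠
????????????????♧·♧♧♠♧♧♧
????♧█♠♠♢♧█♠♧·♧♧█♧♧██♢♧♧
????♧♠█♧♠♧♧█♠♠♠♢♠♠♠·♠·♧♧
··█··♢♠♠♧··♧♧♧♠♧♧♧♧·♧???
♠♧♧♢♠·♠♢♠♢█·♠··█♧♧♠█♧???
··★·♠♧♧██·♧·♧♧♧█♧♧♧♧█???
♢♢♠♧·♧♠♧·???????????????
♠♠♧♠··♢♠♢???????????????

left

??????????
????????♧█
????????♧♠
???♠··█··♢
???·♠♧♧♢♠·
???♠·★··♠♧
???♧♢♢♠♧·♧
???·♠♠♧♠··
██████████
██████████

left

??????????
?????????♧
?????????♧
???♠♠··█··
???♧·♠♧♧♢♠
???♧♠★···♠
???♧♧♢♢♠♧·
???♧·♠♠♧♠·
██████████
██████████

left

??????????
??????????
??????????
???♧♠♠··█·
???♠♧·♠♧♧♢
???♧♧★····
???♧♧♧♢♢♠♧
???♠♧·♠♠♧♠
██████████
██████████

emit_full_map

???????????????????♧♧♠♠█♠♧♢
???????????????????♢··♧♠♢·♠
???????????????????♧·♧♧♠♧♧♧
???????♧█♠♠♢♧█♠♧·♧♧█♧♧██♢♧♧
???????♧♠█♧♠♧♧█♠♠♠♢♠♠♠·♠·♧♧
♧♠♠··█··♢♠♠♧··♧♧♧♠♧♧♧♧·♧???
♠♧·♠♧♧♢♠·♠♢♠♢█·♠··█♧♧♠█♧???
♧♧★····♠♧♧██·♧·♧♧♧█♧♧♧♧█???
♧♧♧♢♢♠♧·♧♠♧·???????????????
♠♧·♠♠♧♠··♢♠♢???????????????
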